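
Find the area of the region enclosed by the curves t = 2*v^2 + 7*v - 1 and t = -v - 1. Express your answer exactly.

Both boundary curves give t as a function of v, so integrate with respect to v. Setting them equal: 2*v^2 + 8*v = 0, i.e. 2*v*(v + 4) = 0, so they meet at v = -4, 0.
For v in [-4, 0], t = 2*v^2 + 7*v - 1 is on the left; area = ∫[-4,0] (-(2*v^2 + 8*v)) dv = 64/3.

64/3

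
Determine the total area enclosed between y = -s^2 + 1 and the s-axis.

The curve meets the s-axis where -s^2 + 1 = 0, i.e. -(s - 1)*(s + 1) = 0, at s = -1, 1.
On [-1, 1] the curve lies above the axis; ∫[-1,1] (-s^2 + 1) ds = 4/3, giving area 4/3.

4/3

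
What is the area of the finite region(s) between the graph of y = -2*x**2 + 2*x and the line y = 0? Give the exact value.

The curve meets the x-axis where -2*x**2 + 2*x = 0, i.e. -2*x*(x - 1) = 0, at x = 0, 1.
On [0, 1] the curve lies above the axis; ∫[0,1] (-2*x**2 + 2*x) dx = 1/3, giving area 1/3.

1/3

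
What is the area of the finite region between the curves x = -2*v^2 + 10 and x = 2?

Both boundary curves give x as a function of v, so integrate with respect to v. Setting them equal: -2*v^2 + 8 = 0, i.e. -2*(v - 2)*(v + 2) = 0, so they meet at v = -2, 2.
For v in [-2, 2], x = -2*v^2 + 10 is on the right; area = ∫[-2,2] (-2*v^2 + 8) dv = 64/3.

64/3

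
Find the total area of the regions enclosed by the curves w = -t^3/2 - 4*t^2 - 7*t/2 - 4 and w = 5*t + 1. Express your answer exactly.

71/12

Set the curves equal: -t^3/2 - 4*t^2 - 7*t/2 - 4 = 5*t + 1, so -t^3/2 - 4*t^2 - 17*t/2 - 5 = 0, which factors as -(t + 1)*(t + 2)*(t + 5)/2 = 0. The curves meet at t = -5, -2, -1.
On [-5, -2], w = 5*t + 1 is on top; that piece has area ∫[-5,-2] (-(-t^3/2 - 4*t^2 - 17*t/2 - 5)) dt = 45/8.
On [-2, -1], w = -t^3/2 - 4*t^2 - 7*t/2 - 4 is on top; that piece has area ∫[-2,-1] (-t^3/2 - 4*t^2 - 17*t/2 - 5) dt = 7/24.
Total enclosed area = 45/8 + 7/24 = 71/12.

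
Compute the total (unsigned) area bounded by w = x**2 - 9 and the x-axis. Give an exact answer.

The curve meets the x-axis where x**2 - 9 = 0, i.e. (x - 3)*(x + 3) = 0, at x = -3, 3.
On [-3, 3] the curve lies below the axis; ∫[-3,3] (x**2 - 9) dx = -36, giving area 36.

36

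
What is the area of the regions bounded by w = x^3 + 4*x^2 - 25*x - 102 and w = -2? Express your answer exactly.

4019/6

Set the curves equal: x^3 + 4*x^2 - 25*x - 102 = -2, so x^3 + 4*x^2 - 25*x - 100 = 0, which factors as (x - 5)*(x + 4)*(x + 5) = 0. The curves meet at x = -5, -4, 5.
On [-5, -4], w = x^3 + 4*x^2 - 25*x - 102 is on top; that piece has area ∫[-5,-4] (x^3 + 4*x^2 - 25*x - 100) dx = 19/12.
On [-4, 5], w = -2 is on top; that piece has area ∫[-4,5] (-(x^3 + 4*x^2 - 25*x - 100)) dx = 2673/4.
Total enclosed area = 19/12 + 2673/4 = 4019/6.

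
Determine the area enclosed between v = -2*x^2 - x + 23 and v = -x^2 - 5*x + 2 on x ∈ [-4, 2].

266/3

The difference (-2*x^2 - x + 23) - (-x^2 - 5*x + 2) = -x^2 + 4*x + 21 changes sign at x = -3 inside [-4, 2], so split the integral there.
∫[-4,-3] (-x^2 + 4*x + 21) dx = -16/3; the area of that piece is 16/3.
∫[-3,2] (-x^2 + 4*x + 21) dx = 250/3.
Total area = 16/3 + 250/3 = 266/3.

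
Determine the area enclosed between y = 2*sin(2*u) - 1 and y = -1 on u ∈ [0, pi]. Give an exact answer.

4

The difference (2*sin(2*u) - 1) - (-1) = 2*sin(2*u) changes sign at u = pi/2 inside [0, pi], so split the integral there.
∫[0,pi/2] (2*sin(2*u)) du = 2.
∫[pi/2,pi] (2*sin(2*u)) du = -2; the area of that piece is 2.
Total area = 2 + 2 = 4.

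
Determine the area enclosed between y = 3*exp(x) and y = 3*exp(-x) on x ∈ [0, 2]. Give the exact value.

-6 + 3*exp(-2) + 3*exp(2)

On [0, 2], (3*exp(x)) - (3*exp(-x)) = 3*exp(x) - 3*exp(-x) is ≥ 0 throughout, so the area is a single integral of |3*exp(x) - 3*exp(-x)|.
∫[0,2] (3*exp(x) - 3*exp(-x)) dx = -6 + 3*exp(-2) + 3*exp(2).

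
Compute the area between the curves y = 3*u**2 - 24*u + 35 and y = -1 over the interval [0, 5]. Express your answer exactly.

The difference (3*u**2 - 24*u + 35) - (-1) = 3*u**2 - 24*u + 36 changes sign at u = 2 inside [0, 5], so split the integral there.
∫[0,2] (3*u**2 - 24*u + 36) du = 32.
∫[2,5] (3*u**2 - 24*u + 36) du = -27; the area of that piece is 27.
Total area = 32 + 27 = 59.

59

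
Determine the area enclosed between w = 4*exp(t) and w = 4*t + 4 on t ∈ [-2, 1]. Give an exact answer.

On [-2, 1], (4*exp(t)) - (4*t + 4) = -4*t + 4*exp(t) - 4 is ≥ 0 throughout, so the area is a single integral of |-4*t + 4*exp(t) - 4|.
∫[-2,1] (-4*t + 4*exp(t) - 4) dt = -6 - 4*exp(-2) + 4*exp(1).

-6 - 4*exp(-2) + 4*exp(1)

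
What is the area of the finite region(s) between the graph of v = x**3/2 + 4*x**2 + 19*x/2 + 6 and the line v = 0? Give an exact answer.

The curve meets the x-axis where x**3/2 + 4*x**2 + 19*x/2 + 6 = 0, i.e. (x + 1)*(x + 3)*(x + 4)/2 = 0, at x = -4, -3, -1.
On [-4, -3] the curve lies above the axis; ∫[-4,-3] (x**3/2 + 4*x**2 + 19*x/2 + 6) dx = 5/24, giving area 5/24.
On [-3, -1] the curve lies below the axis; ∫[-3,-1] (x**3/2 + 4*x**2 + 19*x/2 + 6) dx = -4/3, giving area 4/3.
Total area = 5/24 + 4/3 = 37/24.

37/24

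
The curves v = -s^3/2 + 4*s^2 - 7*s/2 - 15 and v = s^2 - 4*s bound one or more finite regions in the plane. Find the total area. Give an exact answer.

Set the curves equal: -s^3/2 + 4*s^2 - 7*s/2 - 15 = s^2 - 4*s, so -s^3/2 + 3*s^2 + s/2 - 15 = 0, which factors as -(s - 5)*(s - 3)*(s + 2)/2 = 0. The curves meet at s = -2, 3, 5.
On [-2, 3], v = s^2 - 4*s is on top; that piece has area ∫[-2,3] (-(-s^3/2 + 3*s^2 + s/2 - 15)) ds = 375/8.
On [3, 5], v = -s^3/2 + 4*s^2 - 7*s/2 - 15 is on top; that piece has area ∫[3,5] (-s^3/2 + 3*s^2 + s/2 - 15) ds = 4.
Total enclosed area = 375/8 + 4 = 407/8.

407/8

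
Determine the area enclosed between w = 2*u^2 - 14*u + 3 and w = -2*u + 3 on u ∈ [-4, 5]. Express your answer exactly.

616/3

The difference (2*u^2 - 14*u + 3) - (-2*u + 3) = 2*u^2 - 12*u changes sign at u = 0 inside [-4, 5], so split the integral there.
∫[-4,0] (2*u^2 - 12*u) du = 416/3.
∫[0,5] (2*u^2 - 12*u) du = -200/3; the area of that piece is 200/3.
Total area = 416/3 + 200/3 = 616/3.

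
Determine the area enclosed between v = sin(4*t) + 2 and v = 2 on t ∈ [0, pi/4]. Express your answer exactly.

On [0, pi/4], (sin(4*t) + 2) - (2) = sin(4*t) is ≥ 0 throughout, so the area is a single integral of |sin(4*t)|.
∫[0,pi/4] (sin(4*t)) dt = 1/2.

1/2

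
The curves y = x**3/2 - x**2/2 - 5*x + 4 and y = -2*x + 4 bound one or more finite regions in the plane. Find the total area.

253/24

Set the curves equal: x**3/2 - x**2/2 - 5*x + 4 = -2*x + 4, so x**3/2 - x**2/2 - 3*x = 0, which factors as x*(x - 3)*(x + 2)/2 = 0. The curves meet at x = -2, 0, 3.
On [-2, 0], y = x**3/2 - x**2/2 - 5*x + 4 is on top; that piece has area ∫[-2,0] (x**3/2 - x**2/2 - 3*x) dx = 8/3.
On [0, 3], y = -2*x + 4 is on top; that piece has area ∫[0,3] (-(x**3/2 - x**2/2 - 3*x)) dx = 63/8.
Total enclosed area = 8/3 + 63/8 = 253/24.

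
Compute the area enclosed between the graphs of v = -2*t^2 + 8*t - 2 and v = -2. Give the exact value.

64/3

Set the curves equal: -2*t^2 + 8*t - 2 = -2, so -2*t^2 + 8*t = 0, which factors as -2*t*(t - 4) = 0. The curves meet at t = 0, 4.
On [0, 4], v = -2*t^2 + 8*t - 2 is on top; that piece has area ∫[0,4] (-2*t^2 + 8*t) dt = 64/3.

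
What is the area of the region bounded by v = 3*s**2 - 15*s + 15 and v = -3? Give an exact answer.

Set the curves equal: 3*s**2 - 15*s + 15 = -3, so 3*s**2 - 15*s + 18 = 0, which factors as 3*(s - 3)*(s - 2) = 0. The curves meet at s = 2, 3.
On [2, 3], v = -3 is on top; that piece has area ∫[2,3] (-(3*s**2 - 15*s + 18)) ds = 1/2.

1/2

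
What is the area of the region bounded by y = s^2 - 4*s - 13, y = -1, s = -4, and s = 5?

The difference (s^2 - 4*s - 13) - (-1) = s^2 - 4*s - 12 changes sign at s = -2 inside [-4, 5], so split the integral there.
∫[-4,-2] (s^2 - 4*s - 12) ds = 56/3.
∫[-2,5] (s^2 - 4*s - 12) ds = -245/3; the area of that piece is 245/3.
Total area = 56/3 + 245/3 = 301/3.

301/3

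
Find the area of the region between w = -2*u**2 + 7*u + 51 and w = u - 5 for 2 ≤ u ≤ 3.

On [2, 3], (-2*u**2 + 7*u + 51) - (u - 5) = -2*u**2 + 6*u + 56 is ≥ 0 throughout, so the area is a single integral of |-2*u**2 + 6*u + 56|.
∫[2,3] (-2*u**2 + 6*u + 56) du = 175/3.

175/3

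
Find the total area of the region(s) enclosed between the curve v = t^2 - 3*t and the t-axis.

9/2

The curve meets the t-axis where t^2 - 3*t = 0, i.e. t*(t - 3) = 0, at t = 0, 3.
On [0, 3] the curve lies below the axis; ∫[0,3] (t^2 - 3*t) dt = -9/2, giving area 9/2.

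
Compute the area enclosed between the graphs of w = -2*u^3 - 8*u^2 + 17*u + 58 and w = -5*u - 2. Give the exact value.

863/3

Set the curves equal: -2*u^3 - 8*u^2 + 17*u + 58 = -5*u - 2, so -2*u^3 - 8*u^2 + 22*u + 60 = 0, which factors as -2*(u - 3)*(u + 2)*(u + 5) = 0. The curves meet at u = -5, -2, 3.
On [-5, -2], w = -5*u - 2 is on top; that piece has area ∫[-5,-2] (-(-2*u^3 - 8*u^2 + 22*u + 60)) du = 117/2.
On [-2, 3], w = -2*u^3 - 8*u^2 + 17*u + 58 is on top; that piece has area ∫[-2,3] (-2*u^3 - 8*u^2 + 22*u + 60) du = 1375/6.
Total enclosed area = 117/2 + 1375/6 = 863/3.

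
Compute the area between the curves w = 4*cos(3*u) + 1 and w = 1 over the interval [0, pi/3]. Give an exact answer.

The difference (4*cos(3*u) + 1) - (1) = 4*cos(3*u) changes sign at u = pi/6 inside [0, pi/3], so split the integral there.
∫[0,pi/6] (4*cos(3*u)) du = 4/3.
∫[pi/6,pi/3] (4*cos(3*u)) du = -4/3; the area of that piece is 4/3.
Total area = 4/3 + 4/3 = 8/3.

8/3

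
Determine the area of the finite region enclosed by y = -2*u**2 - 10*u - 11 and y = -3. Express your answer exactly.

Set the curves equal: -2*u**2 - 10*u - 11 = -3, so -2*u**2 - 10*u - 8 = 0, which factors as -2*(u + 1)*(u + 4) = 0. The curves meet at u = -4, -1.
On [-4, -1], y = -2*u**2 - 10*u - 11 is on top; that piece has area ∫[-4,-1] (-2*u**2 - 10*u - 8) du = 9.

9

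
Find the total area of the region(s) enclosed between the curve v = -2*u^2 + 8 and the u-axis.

The curve meets the u-axis where -2*u^2 + 8 = 0, i.e. -2*(u - 2)*(u + 2) = 0, at u = -2, 2.
On [-2, 2] the curve lies above the axis; ∫[-2,2] (-2*u^2 + 8) du = 64/3, giving area 64/3.

64/3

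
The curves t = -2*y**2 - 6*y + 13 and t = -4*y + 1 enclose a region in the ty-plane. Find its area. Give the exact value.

125/3

Both boundary curves give t as a function of y, so integrate with respect to y. Setting them equal: -2*y**2 - 2*y + 12 = 0, i.e. -2*(y - 2)*(y + 3) = 0, so they meet at y = -3, 2.
For y in [-3, 2], t = -2*y**2 - 6*y + 13 is on the right; area = ∫[-3,2] (-2*y**2 - 2*y + 12) dy = 125/3.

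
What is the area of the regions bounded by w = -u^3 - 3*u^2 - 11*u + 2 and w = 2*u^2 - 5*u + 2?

37/12

Set the curves equal: -u^3 - 3*u^2 - 11*u + 2 = 2*u^2 - 5*u + 2, so -u^3 - 5*u^2 - 6*u = 0, which factors as -u*(u + 2)*(u + 3) = 0. The curves meet at u = -3, -2, 0.
On [-3, -2], w = 2*u^2 - 5*u + 2 is on top; that piece has area ∫[-3,-2] (-(-u^3 - 5*u^2 - 6*u)) du = 5/12.
On [-2, 0], w = -u^3 - 3*u^2 - 11*u + 2 is on top; that piece has area ∫[-2,0] (-u^3 - 5*u^2 - 6*u) du = 8/3.
Total enclosed area = 5/12 + 8/3 = 37/12.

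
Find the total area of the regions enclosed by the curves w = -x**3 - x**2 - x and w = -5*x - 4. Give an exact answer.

Set the curves equal: -x**3 - x**2 - x = -5*x - 4, so -x**3 - x**2 + 4*x + 4 = 0, which factors as -(x - 2)*(x + 1)*(x + 2) = 0. The curves meet at x = -2, -1, 2.
On [-2, -1], w = -5*x - 4 is on top; that piece has area ∫[-2,-1] (-(-x**3 - x**2 + 4*x + 4)) dx = 7/12.
On [-1, 2], w = -x**3 - x**2 - x is on top; that piece has area ∫[-1,2] (-x**3 - x**2 + 4*x + 4) dx = 45/4.
Total enclosed area = 7/12 + 45/4 = 71/6.

71/6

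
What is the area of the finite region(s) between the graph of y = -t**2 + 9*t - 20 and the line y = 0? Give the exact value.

1/6

The curve meets the t-axis where -t**2 + 9*t - 20 = 0, i.e. -(t - 5)*(t - 4) = 0, at t = 4, 5.
On [4, 5] the curve lies above the axis; ∫[4,5] (-t**2 + 9*t - 20) dt = 1/6, giving area 1/6.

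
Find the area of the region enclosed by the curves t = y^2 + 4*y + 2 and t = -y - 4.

Both boundary curves give t as a function of y, so integrate with respect to y. Setting them equal: y^2 + 5*y + 6 = 0, i.e. (y + 2)*(y + 3) = 0, so they meet at y = -3, -2.
For y in [-3, -2], t = y^2 + 4*y + 2 is on the left; area = ∫[-3,-2] (-(y^2 + 5*y + 6)) dy = 1/6.

1/6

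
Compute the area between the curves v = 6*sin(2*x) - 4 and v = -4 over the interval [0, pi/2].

6

On [0, pi/2], (6*sin(2*x) - 4) - (-4) = 6*sin(2*x) is ≥ 0 throughout, so the area is a single integral of |6*sin(2*x)|.
∫[0,pi/2] (6*sin(2*x)) dx = 6.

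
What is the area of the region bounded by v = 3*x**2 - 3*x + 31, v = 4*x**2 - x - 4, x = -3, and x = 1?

On [-3, 1], (3*x**2 - 3*x + 31) - (4*x**2 - x - 4) = -x**2 - 2*x + 35 is ≥ 0 throughout, so the area is a single integral of |-x**2 - 2*x + 35|.
∫[-3,1] (-x**2 - 2*x + 35) dx = 416/3.

416/3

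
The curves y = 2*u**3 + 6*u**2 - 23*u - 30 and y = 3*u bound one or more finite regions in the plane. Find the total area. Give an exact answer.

256

Set the curves equal: 2*u**3 + 6*u**2 - 23*u - 30 = 3*u, so 2*u**3 + 6*u**2 - 26*u - 30 = 0, which factors as 2*(u - 3)*(u + 1)*(u + 5) = 0. The curves meet at u = -5, -1, 3.
On [-5, -1], y = 2*u**3 + 6*u**2 - 23*u - 30 is on top; that piece has area ∫[-5,-1] (2*u**3 + 6*u**2 - 26*u - 30) du = 128.
On [-1, 3], y = 3*u is on top; that piece has area ∫[-1,3] (-(2*u**3 + 6*u**2 - 26*u - 30)) du = 128.
Total enclosed area = 128 + 128 = 256.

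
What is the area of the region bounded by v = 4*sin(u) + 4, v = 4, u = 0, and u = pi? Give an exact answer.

8

On [0, pi], (4*sin(u) + 4) - (4) = 4*sin(u) is ≥ 0 throughout, so the area is a single integral of |4*sin(u)|.
∫[0,pi] (4*sin(u)) du = 8.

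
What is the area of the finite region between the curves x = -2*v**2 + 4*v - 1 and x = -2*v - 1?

Both boundary curves give x as a function of v, so integrate with respect to v. Setting them equal: -2*v**2 + 6*v = 0, i.e. -2*v*(v - 3) = 0, so they meet at v = 0, 3.
For v in [0, 3], x = -2*v**2 + 4*v - 1 is on the right; area = ∫[0,3] (-2*v**2 + 6*v) dv = 9.

9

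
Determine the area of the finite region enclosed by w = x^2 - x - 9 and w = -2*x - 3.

Set the curves equal: x^2 - x - 9 = -2*x - 3, so x^2 + x - 6 = 0, which factors as (x - 2)*(x + 3) = 0. The curves meet at x = -3, 2.
On [-3, 2], w = -2*x - 3 is on top; that piece has area ∫[-3,2] (-(x^2 + x - 6)) dx = 125/6.

125/6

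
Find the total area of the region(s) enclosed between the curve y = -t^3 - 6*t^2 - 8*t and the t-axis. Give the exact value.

The curve meets the t-axis where -t^3 - 6*t^2 - 8*t = 0, i.e. -t*(t + 2)*(t + 4) = 0, at t = -4, -2, 0.
On [-4, -2] the curve lies below the axis; ∫[-4,-2] (-t^3 - 6*t^2 - 8*t) dt = -4, giving area 4.
On [-2, 0] the curve lies above the axis; ∫[-2,0] (-t^3 - 6*t^2 - 8*t) dt = 4, giving area 4.
Total area = 4 + 4 = 8.

8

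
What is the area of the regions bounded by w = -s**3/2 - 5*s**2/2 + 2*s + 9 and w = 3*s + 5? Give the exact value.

Set the curves equal: -s**3/2 - 5*s**2/2 + 2*s + 9 = 3*s + 5, so -s**3/2 - 5*s**2/2 - s + 4 = 0, which factors as -(s - 1)*(s + 2)*(s + 4)/2 = 0. The curves meet at s = -4, -2, 1.
On [-4, -2], w = 3*s + 5 is on top; that piece has area ∫[-4,-2] (-(-s**3/2 - 5*s**2/2 - s + 4)) ds = 8/3.
On [-2, 1], w = -s**3/2 - 5*s**2/2 + 2*s + 9 is on top; that piece has area ∫[-2,1] (-s**3/2 - 5*s**2/2 - s + 4) ds = 63/8.
Total enclosed area = 8/3 + 63/8 = 253/24.

253/24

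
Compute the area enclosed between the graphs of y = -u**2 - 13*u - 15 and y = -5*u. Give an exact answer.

4/3

Set the curves equal: -u**2 - 13*u - 15 = -5*u, so -u**2 - 8*u - 15 = 0, which factors as -(u + 3)*(u + 5) = 0. The curves meet at u = -5, -3.
On [-5, -3], y = -u**2 - 13*u - 15 is on top; that piece has area ∫[-5,-3] (-u**2 - 8*u - 15) du = 4/3.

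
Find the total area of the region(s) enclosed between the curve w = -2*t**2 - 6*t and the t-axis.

The curve meets the t-axis where -2*t**2 - 6*t = 0, i.e. -2*t*(t + 3) = 0, at t = -3, 0.
On [-3, 0] the curve lies above the axis; ∫[-3,0] (-2*t**2 - 6*t) dt = 9, giving area 9.

9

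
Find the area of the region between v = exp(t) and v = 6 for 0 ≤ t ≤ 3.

The difference (exp(t)) - (6) = exp(t) - 6 changes sign at t = log(6) inside [0, 3], so split the integral there.
∫[0,log(6)] (exp(t) - 6) dt = 5 - log(46656); the area of that piece is -5 + log(46656).
∫[log(6),3] (exp(t) - 6) dt = -24 + 6*log(6) + exp(3).
Total area = (-5 + log(46656)) + (-24 + 6*log(6) + exp(3)) = -29 + exp(3) + 12*log(6).

-29 + exp(3) + 12*log(6)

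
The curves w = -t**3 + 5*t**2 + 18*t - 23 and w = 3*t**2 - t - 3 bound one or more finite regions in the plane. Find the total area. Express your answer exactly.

2521/12

Set the curves equal: -t**3 + 5*t**2 + 18*t - 23 = 3*t**2 - t - 3, so -t**3 + 2*t**2 + 19*t - 20 = 0, which factors as -(t - 5)*(t - 1)*(t + 4) = 0. The curves meet at t = -4, 1, 5.
On [-4, 1], w = 3*t**2 - t - 3 is on top; that piece has area ∫[-4,1] (-(-t**3 + 2*t**2 + 19*t - 20)) dt = 1625/12.
On [1, 5], w = -t**3 + 5*t**2 + 18*t - 23 is on top; that piece has area ∫[1,5] (-t**3 + 2*t**2 + 19*t - 20) dt = 224/3.
Total enclosed area = 1625/12 + 224/3 = 2521/12.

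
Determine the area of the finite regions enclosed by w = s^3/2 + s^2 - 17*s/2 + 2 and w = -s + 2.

863/12

Set the curves equal: s^3/2 + s^2 - 17*s/2 + 2 = -s + 2, so s^3/2 + s^2 - 15*s/2 = 0, which factors as s*(s - 3)*(s + 5)/2 = 0. The curves meet at s = -5, 0, 3.
On [-5, 0], w = s^3/2 + s^2 - 17*s/2 + 2 is on top; that piece has area ∫[-5,0] (s^3/2 + s^2 - 15*s/2) ds = 1375/24.
On [0, 3], w = -s + 2 is on top; that piece has area ∫[0,3] (-(s^3/2 + s^2 - 15*s/2)) ds = 117/8.
Total enclosed area = 1375/24 + 117/8 = 863/12.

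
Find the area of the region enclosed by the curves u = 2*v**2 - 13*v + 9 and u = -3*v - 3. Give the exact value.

1/3

Both boundary curves give u as a function of v, so integrate with respect to v. Setting them equal: 2*v**2 - 10*v + 12 = 0, i.e. 2*(v - 3)*(v - 2) = 0, so they meet at v = 2, 3.
For v in [2, 3], u = 2*v**2 - 13*v + 9 is on the left; area = ∫[2,3] (-(2*v**2 - 10*v + 12)) dv = 1/3.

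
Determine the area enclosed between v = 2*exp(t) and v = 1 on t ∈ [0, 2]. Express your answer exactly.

On [0, 2], (2*exp(t)) - (1) = 2*exp(t) - 1 is ≥ 0 throughout, so the area is a single integral of |2*exp(t) - 1|.
∫[0,2] (2*exp(t) - 1) dt = -4 + 2*exp(2).

-4 + 2*exp(2)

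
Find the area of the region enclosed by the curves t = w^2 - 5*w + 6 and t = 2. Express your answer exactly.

Both boundary curves give t as a function of w, so integrate with respect to w. Setting them equal: w^2 - 5*w + 4 = 0, i.e. (w - 4)*(w - 1) = 0, so they meet at w = 1, 4.
For w in [1, 4], t = w^2 - 5*w + 6 is on the left; area = ∫[1,4] (-(w^2 - 5*w + 4)) dw = 9/2.

9/2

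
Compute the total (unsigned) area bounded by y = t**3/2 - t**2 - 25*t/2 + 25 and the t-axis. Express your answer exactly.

The curve meets the t-axis where t**3/2 - t**2 - 25*t/2 + 25 = 0, i.e. (t - 5)*(t - 2)*(t + 5)/2 = 0, at t = -5, 2, 5.
On [-5, 2] the curve lies above the axis; ∫[-5,2] (t**3/2 - t**2 - 25*t/2 + 25) dt = 4459/24, giving area 4459/24.
On [2, 5] the curve lies below the axis; ∫[2,5] (t**3/2 - t**2 - 25*t/2 + 25) dt = -153/8, giving area 153/8.
Total area = 4459/24 + 153/8 = 2459/12.

2459/12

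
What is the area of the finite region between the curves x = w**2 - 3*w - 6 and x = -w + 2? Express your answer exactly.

Both boundary curves give x as a function of w, so integrate with respect to w. Setting them equal: w**2 - 2*w - 8 = 0, i.e. (w - 4)*(w + 2) = 0, so they meet at w = -2, 4.
For w in [-2, 4], x = w**2 - 3*w - 6 is on the left; area = ∫[-2,4] (-(w**2 - 2*w - 8)) dw = 36.

36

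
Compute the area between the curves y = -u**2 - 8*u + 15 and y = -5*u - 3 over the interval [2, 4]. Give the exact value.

9

The difference (-u**2 - 8*u + 15) - (-5*u - 3) = -u**2 - 3*u + 18 changes sign at u = 3 inside [2, 4], so split the integral there.
∫[2,3] (-u**2 - 3*u + 18) du = 25/6.
∫[3,4] (-u**2 - 3*u + 18) du = -29/6; the area of that piece is 29/6.
Total area = 25/6 + 29/6 = 9.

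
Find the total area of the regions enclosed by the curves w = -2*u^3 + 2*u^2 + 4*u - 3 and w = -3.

Set the curves equal: -2*u^3 + 2*u^2 + 4*u - 3 = -3, so -2*u^3 + 2*u^2 + 4*u = 0, which factors as -2*u*(u - 2)*(u + 1) = 0. The curves meet at u = -1, 0, 2.
On [-1, 0], w = -3 is on top; that piece has area ∫[-1,0] (-(-2*u^3 + 2*u^2 + 4*u)) du = 5/6.
On [0, 2], w = -2*u^3 + 2*u^2 + 4*u - 3 is on top; that piece has area ∫[0,2] (-2*u^3 + 2*u^2 + 4*u) du = 16/3.
Total enclosed area = 5/6 + 16/3 = 37/6.

37/6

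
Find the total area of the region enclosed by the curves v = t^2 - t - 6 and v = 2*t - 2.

125/6

Set the curves equal: t^2 - t - 6 = 2*t - 2, so t^2 - 3*t - 4 = 0, which factors as (t - 4)*(t + 1) = 0. The curves meet at t = -1, 4.
On [-1, 4], v = 2*t - 2 is on top; that piece has area ∫[-1,4] (-(t^2 - 3*t - 4)) dt = 125/6.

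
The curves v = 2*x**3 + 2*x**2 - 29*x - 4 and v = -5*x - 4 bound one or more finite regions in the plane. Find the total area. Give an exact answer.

937/6

Set the curves equal: 2*x**3 + 2*x**2 - 29*x - 4 = -5*x - 4, so 2*x**3 + 2*x**2 - 24*x = 0, which factors as 2*x*(x - 3)*(x + 4) = 0. The curves meet at x = -4, 0, 3.
On [-4, 0], v = 2*x**3 + 2*x**2 - 29*x - 4 is on top; that piece has area ∫[-4,0] (2*x**3 + 2*x**2 - 24*x) dx = 320/3.
On [0, 3], v = -5*x - 4 is on top; that piece has area ∫[0,3] (-(2*x**3 + 2*x**2 - 24*x)) dx = 99/2.
Total enclosed area = 320/3 + 99/2 = 937/6.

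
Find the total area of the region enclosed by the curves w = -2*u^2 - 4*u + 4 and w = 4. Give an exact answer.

Set the curves equal: -2*u^2 - 4*u + 4 = 4, so -2*u^2 - 4*u = 0, which factors as -2*u*(u + 2) = 0. The curves meet at u = -2, 0.
On [-2, 0], w = -2*u^2 - 4*u + 4 is on top; that piece has area ∫[-2,0] (-2*u^2 - 4*u) du = 8/3.

8/3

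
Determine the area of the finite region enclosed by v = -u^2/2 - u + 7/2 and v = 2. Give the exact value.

Set the curves equal: -u^2/2 - u + 7/2 = 2, so -u^2/2 - u + 3/2 = 0, which factors as -(u - 1)*(u + 3)/2 = 0. The curves meet at u = -3, 1.
On [-3, 1], v = -u^2/2 - u + 7/2 is on top; that piece has area ∫[-3,1] (-u^2/2 - u + 3/2) du = 16/3.

16/3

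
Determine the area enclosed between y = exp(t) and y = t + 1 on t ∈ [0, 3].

-17/2 + exp(3)

On [0, 3], (exp(t)) - (t + 1) = -t + exp(t) - 1 is ≥ 0 throughout, so the area is a single integral of |-t + exp(t) - 1|.
∫[0,3] (-t + exp(t) - 1) dt = -17/2 + exp(3).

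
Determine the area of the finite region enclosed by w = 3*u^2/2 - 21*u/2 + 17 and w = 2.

Set the curves equal: 3*u^2/2 - 21*u/2 + 17 = 2, so 3*u^2/2 - 21*u/2 + 15 = 0, which factors as 3*(u - 5)*(u - 2)/2 = 0. The curves meet at u = 2, 5.
On [2, 5], w = 2 is on top; that piece has area ∫[2,5] (-(3*u^2/2 - 21*u/2 + 15)) du = 27/4.

27/4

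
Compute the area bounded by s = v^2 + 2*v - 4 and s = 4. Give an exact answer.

36

Both boundary curves give s as a function of v, so integrate with respect to v. Setting them equal: v^2 + 2*v - 8 = 0, i.e. (v - 2)*(v + 4) = 0, so they meet at v = -4, 2.
For v in [-4, 2], s = v^2 + 2*v - 4 is on the left; area = ∫[-4,2] (-(v^2 + 2*v - 8)) dv = 36.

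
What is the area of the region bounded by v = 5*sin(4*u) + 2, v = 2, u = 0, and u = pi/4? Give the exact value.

On [0, pi/4], (5*sin(4*u) + 2) - (2) = 5*sin(4*u) is ≥ 0 throughout, so the area is a single integral of |5*sin(4*u)|.
∫[0,pi/4] (5*sin(4*u)) du = 5/2.

5/2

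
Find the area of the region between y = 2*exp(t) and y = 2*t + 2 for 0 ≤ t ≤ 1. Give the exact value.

On [0, 1], (2*exp(t)) - (2*t + 2) = -2*t + 2*exp(t) - 2 is ≥ 0 throughout, so the area is a single integral of |-2*t + 2*exp(t) - 2|.
∫[0,1] (-2*t + 2*exp(t) - 2) dt = -5 + 2*exp(1).

-5 + 2*exp(1)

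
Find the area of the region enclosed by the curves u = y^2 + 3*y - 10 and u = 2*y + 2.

Both boundary curves give u as a function of y, so integrate with respect to y. Setting them equal: y^2 + y - 12 = 0, i.e. (y - 3)*(y + 4) = 0, so they meet at y = -4, 3.
For y in [-4, 3], u = y^2 + 3*y - 10 is on the left; area = ∫[-4,3] (-(y^2 + y - 12)) dy = 343/6.

343/6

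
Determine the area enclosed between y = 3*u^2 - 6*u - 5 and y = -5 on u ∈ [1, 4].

22

The difference (3*u^2 - 6*u - 5) - (-5) = 3*u^2 - 6*u changes sign at u = 2 inside [1, 4], so split the integral there.
∫[1,2] (3*u^2 - 6*u) du = -2; the area of that piece is 2.
∫[2,4] (3*u^2 - 6*u) du = 20.
Total area = 2 + 20 = 22.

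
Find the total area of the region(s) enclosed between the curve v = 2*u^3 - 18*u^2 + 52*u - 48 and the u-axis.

1

The curve meets the u-axis where 2*u^3 - 18*u^2 + 52*u - 48 = 0, i.e. 2*(u - 4)*(u - 3)*(u - 2) = 0, at u = 2, 3, 4.
On [2, 3] the curve lies above the axis; ∫[2,3] (2*u^3 - 18*u^2 + 52*u - 48) du = 1/2, giving area 1/2.
On [3, 4] the curve lies below the axis; ∫[3,4] (2*u^3 - 18*u^2 + 52*u - 48) du = -1/2, giving area 1/2.
Total area = 1/2 + 1/2 = 1.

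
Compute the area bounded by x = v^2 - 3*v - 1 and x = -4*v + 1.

9/2

Both boundary curves give x as a function of v, so integrate with respect to v. Setting them equal: v^2 + v - 2 = 0, i.e. (v - 1)*(v + 2) = 0, so they meet at v = -2, 1.
For v in [-2, 1], x = v^2 - 3*v - 1 is on the left; area = ∫[-2,1] (-(v^2 + v - 2)) dv = 9/2.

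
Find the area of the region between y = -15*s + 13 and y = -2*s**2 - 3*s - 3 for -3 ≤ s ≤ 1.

392/3

On [-3, 1], (-15*s + 13) - (-2*s**2 - 3*s - 3) = 2*s**2 - 12*s + 16 is ≥ 0 throughout, so the area is a single integral of |2*s**2 - 12*s + 16|.
∫[-3,1] (2*s**2 - 12*s + 16) ds = 392/3.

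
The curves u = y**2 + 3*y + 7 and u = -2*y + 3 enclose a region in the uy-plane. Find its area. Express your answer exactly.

9/2

Both boundary curves give u as a function of y, so integrate with respect to y. Setting them equal: y**2 + 5*y + 4 = 0, i.e. (y + 1)*(y + 4) = 0, so they meet at y = -4, -1.
For y in [-4, -1], u = y**2 + 3*y + 7 is on the left; area = ∫[-4,-1] (-(y**2 + 5*y + 4)) dy = 9/2.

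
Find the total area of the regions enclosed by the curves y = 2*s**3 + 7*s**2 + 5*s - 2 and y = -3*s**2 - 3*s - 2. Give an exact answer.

71/3

Set the curves equal: 2*s**3 + 7*s**2 + 5*s - 2 = -3*s**2 - 3*s - 2, so 2*s**3 + 10*s**2 + 8*s = 0, which factors as 2*s*(s + 1)*(s + 4) = 0. The curves meet at s = -4, -1, 0.
On [-4, -1], y = 2*s**3 + 7*s**2 + 5*s - 2 is on top; that piece has area ∫[-4,-1] (2*s**3 + 10*s**2 + 8*s) ds = 45/2.
On [-1, 0], y = -3*s**2 - 3*s - 2 is on top; that piece has area ∫[-1,0] (-(2*s**3 + 10*s**2 + 8*s)) ds = 7/6.
Total enclosed area = 45/2 + 7/6 = 71/3.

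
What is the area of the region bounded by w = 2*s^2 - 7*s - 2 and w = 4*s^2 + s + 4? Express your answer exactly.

Set the curves equal: 2*s^2 - 7*s - 2 = 4*s^2 + s + 4, so -2*s^2 - 8*s - 6 = 0, which factors as -2*(s + 1)*(s + 3) = 0. The curves meet at s = -3, -1.
On [-3, -1], w = 2*s^2 - 7*s - 2 is on top; that piece has area ∫[-3,-1] (-2*s^2 - 8*s - 6) ds = 8/3.

8/3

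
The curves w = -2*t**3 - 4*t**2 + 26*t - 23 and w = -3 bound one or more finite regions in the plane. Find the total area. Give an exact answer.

1741/6

Set the curves equal: -2*t**3 - 4*t**2 + 26*t - 23 = -3, so -2*t**3 - 4*t**2 + 26*t - 20 = 0, which factors as -2*(t - 2)*(t - 1)*(t + 5) = 0. The curves meet at t = -5, 1, 2.
On [-5, 1], w = -3 is on top; that piece has area ∫[-5,1] (-(-2*t**3 - 4*t**2 + 26*t - 20)) dt = 288.
On [1, 2], w = -2*t**3 - 4*t**2 + 26*t - 23 is on top; that piece has area ∫[1,2] (-2*t**3 - 4*t**2 + 26*t - 20) dt = 13/6.
Total enclosed area = 288 + 13/6 = 1741/6.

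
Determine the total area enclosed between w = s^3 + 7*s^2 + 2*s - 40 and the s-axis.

The curve meets the s-axis where s^3 + 7*s^2 + 2*s - 40 = 0, i.e. (s - 2)*(s + 4)*(s + 5) = 0, at s = -5, -4, 2.
On [-5, -4] the curve lies above the axis; ∫[-5,-4] (s^3 + 7*s^2 + 2*s - 40) ds = 13/12, giving area 13/12.
On [-4, 2] the curve lies below the axis; ∫[-4,2] (s^3 + 7*s^2 + 2*s - 40) ds = -144, giving area 144.
Total area = 13/12 + 144 = 1741/12.

1741/12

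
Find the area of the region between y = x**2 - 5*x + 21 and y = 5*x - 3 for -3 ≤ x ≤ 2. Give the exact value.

470/3

On [-3, 2], (x**2 - 5*x + 21) - (5*x - 3) = x**2 - 10*x + 24 is ≥ 0 throughout, so the area is a single integral of |x**2 - 10*x + 24|.
∫[-3,2] (x**2 - 10*x + 24) dx = 470/3.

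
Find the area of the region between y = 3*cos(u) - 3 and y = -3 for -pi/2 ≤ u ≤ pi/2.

6

On [-pi/2, pi/2], (3*cos(u) - 3) - (-3) = 3*cos(u) is ≥ 0 throughout, so the area is a single integral of |3*cos(u)|.
∫[-pi/2,pi/2] (3*cos(u)) du = 6.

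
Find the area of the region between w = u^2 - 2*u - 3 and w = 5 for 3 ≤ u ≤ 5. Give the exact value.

The difference (u^2 - 2*u - 3) - (5) = u^2 - 2*u - 8 changes sign at u = 4 inside [3, 5], so split the integral there.
∫[3,4] (u^2 - 2*u - 8) du = -8/3; the area of that piece is 8/3.
∫[4,5] (u^2 - 2*u - 8) du = 10/3.
Total area = 8/3 + 10/3 = 6.

6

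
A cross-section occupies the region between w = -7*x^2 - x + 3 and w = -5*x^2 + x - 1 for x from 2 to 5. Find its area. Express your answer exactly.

87

On [2, 5], (-7*x^2 - x + 3) - (-5*x^2 + x - 1) = -2*x^2 - 2*x + 4 is ≤ 0 throughout, so the area is a single integral of |-2*x^2 - 2*x + 4|.
∫[2,5] (-2*x^2 - 2*x + 4) dx = -87; the area of that piece is 87.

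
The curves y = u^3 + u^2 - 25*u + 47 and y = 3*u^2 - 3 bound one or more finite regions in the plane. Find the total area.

Set the curves equal: u^3 + u^2 - 25*u + 47 = 3*u^2 - 3, so u^3 - 2*u^2 - 25*u + 50 = 0, which factors as (u - 5)*(u - 2)*(u + 5) = 0. The curves meet at u = -5, 2, 5.
On [-5, 2], y = u^3 + u^2 - 25*u + 47 is on top; that piece has area ∫[-5,2] (u^3 - 2*u^2 - 25*u + 50) du = 4459/12.
On [2, 5], y = 3*u^2 - 3 is on top; that piece has area ∫[2,5] (-(u^3 - 2*u^2 - 25*u + 50)) du = 153/4.
Total enclosed area = 4459/12 + 153/4 = 2459/6.

2459/6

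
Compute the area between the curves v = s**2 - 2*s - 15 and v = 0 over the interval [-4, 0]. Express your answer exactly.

The difference (s**2 - 2*s - 15) - (0) = s**2 - 2*s - 15 changes sign at s = -3 inside [-4, 0], so split the integral there.
∫[-4,-3] (s**2 - 2*s - 15) ds = 13/3.
∫[-3,0] (s**2 - 2*s - 15) ds = -27; the area of that piece is 27.
Total area = 13/3 + 27 = 94/3.

94/3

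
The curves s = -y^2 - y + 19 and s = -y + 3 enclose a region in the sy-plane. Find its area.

256/3

Both boundary curves give s as a function of y, so integrate with respect to y. Setting them equal: -y^2 + 16 = 0, i.e. -(y - 4)*(y + 4) = 0, so they meet at y = -4, 4.
For y in [-4, 4], s = -y^2 - y + 19 is on the right; area = ∫[-4,4] (-y^2 + 16) dy = 256/3.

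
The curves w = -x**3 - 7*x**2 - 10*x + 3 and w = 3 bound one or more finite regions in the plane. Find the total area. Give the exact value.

253/12

Set the curves equal: -x**3 - 7*x**2 - 10*x + 3 = 3, so -x**3 - 7*x**2 - 10*x = 0, which factors as -x*(x + 2)*(x + 5) = 0. The curves meet at x = -5, -2, 0.
On [-5, -2], w = 3 is on top; that piece has area ∫[-5,-2] (-(-x**3 - 7*x**2 - 10*x)) dx = 63/4.
On [-2, 0], w = -x**3 - 7*x**2 - 10*x + 3 is on top; that piece has area ∫[-2,0] (-x**3 - 7*x**2 - 10*x) dx = 16/3.
Total enclosed area = 63/4 + 16/3 = 253/12.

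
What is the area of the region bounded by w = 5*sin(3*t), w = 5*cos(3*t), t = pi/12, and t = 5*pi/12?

10*sqrt(2)/3

On [pi/12, 5*pi/12], (5*sin(3*t)) - (5*cos(3*t)) = 5*sin(3*t) - 5*cos(3*t) is ≥ 0 throughout, so the area is a single integral of |5*sin(3*t) - 5*cos(3*t)|.
∫[pi/12,5*pi/12] (5*sin(3*t) - 5*cos(3*t)) dt = 10*sqrt(2)/3.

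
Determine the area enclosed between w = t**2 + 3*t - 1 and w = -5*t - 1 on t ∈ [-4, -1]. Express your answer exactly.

39

On [-4, -1], (t**2 + 3*t - 1) - (-5*t - 1) = t**2 + 8*t is ≤ 0 throughout, so the area is a single integral of |t**2 + 8*t|.
∫[-4,-1] (t**2 + 8*t) dt = -39; the area of that piece is 39.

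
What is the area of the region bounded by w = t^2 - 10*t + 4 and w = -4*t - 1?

32/3

Set the curves equal: t^2 - 10*t + 4 = -4*t - 1, so t^2 - 6*t + 5 = 0, which factors as (t - 5)*(t - 1) = 0. The curves meet at t = 1, 5.
On [1, 5], w = -4*t - 1 is on top; that piece has area ∫[1,5] (-(t^2 - 6*t + 5)) dt = 32/3.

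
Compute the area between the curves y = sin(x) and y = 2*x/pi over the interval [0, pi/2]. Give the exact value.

On [0, pi/2], (sin(x)) - (2*x/pi) = -2*x/pi + sin(x) is ≥ 0 throughout, so the area is a single integral of |-2*x/pi + sin(x)|.
∫[0,pi/2] (-2*x/pi + sin(x)) dx = 1 - pi/4.

1 - pi/4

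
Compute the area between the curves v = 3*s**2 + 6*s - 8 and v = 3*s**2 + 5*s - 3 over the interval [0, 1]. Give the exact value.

9/2

On [0, 1], (3*s**2 + 6*s - 8) - (3*s**2 + 5*s - 3) = s - 5 is ≤ 0 throughout, so the area is a single integral of |s - 5|.
∫[0,1] (s - 5) ds = -9/2; the area of that piece is 9/2.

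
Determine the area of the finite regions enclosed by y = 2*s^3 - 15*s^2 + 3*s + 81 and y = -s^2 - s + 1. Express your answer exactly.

1741/6

Set the curves equal: 2*s^3 - 15*s^2 + 3*s + 81 = -s^2 - s + 1, so 2*s^3 - 14*s^2 + 4*s + 80 = 0, which factors as 2*(s - 5)*(s - 4)*(s + 2) = 0. The curves meet at s = -2, 4, 5.
On [-2, 4], y = 2*s^3 - 15*s^2 + 3*s + 81 is on top; that piece has area ∫[-2,4] (2*s^3 - 14*s^2 + 4*s + 80) ds = 288.
On [4, 5], y = -s^2 - s + 1 is on top; that piece has area ∫[4,5] (-(2*s^3 - 14*s^2 + 4*s + 80)) ds = 13/6.
Total enclosed area = 288 + 13/6 = 1741/6.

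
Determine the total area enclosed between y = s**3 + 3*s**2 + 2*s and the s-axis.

The curve meets the s-axis where s**3 + 3*s**2 + 2*s = 0, i.e. s*(s + 1)*(s + 2) = 0, at s = -2, -1, 0.
On [-2, -1] the curve lies above the axis; ∫[-2,-1] (s**3 + 3*s**2 + 2*s) ds = 1/4, giving area 1/4.
On [-1, 0] the curve lies below the axis; ∫[-1,0] (s**3 + 3*s**2 + 2*s) ds = -1/4, giving area 1/4.
Total area = 1/4 + 1/4 = 1/2.

1/2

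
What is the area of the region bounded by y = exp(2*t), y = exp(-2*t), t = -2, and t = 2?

The difference (exp(2*t)) - (exp(-2*t)) = exp(2*t) - exp(-2*t) changes sign at t = 0 inside [-2, 2], so split the integral there.
∫[-2,0] (exp(2*t) - exp(-2*t)) dt = -exp(4)/2 - exp(-4)/2 + 1; the area of that piece is -1 + exp(-4)/2 + exp(4)/2.
∫[0,2] (exp(2*t) - exp(-2*t)) dt = -1 + exp(-4)/2 + exp(4)/2.
Total area = (-1 + exp(-4)/2 + exp(4)/2) + (-1 + exp(-4)/2 + exp(4)/2) = -2 + exp(-4) + exp(4).

-2 + exp(-4) + exp(4)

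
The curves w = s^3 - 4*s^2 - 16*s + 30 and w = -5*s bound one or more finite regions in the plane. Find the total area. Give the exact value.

Set the curves equal: s^3 - 4*s^2 - 16*s + 30 = -5*s, so s^3 - 4*s^2 - 11*s + 30 = 0, which factors as (s - 5)*(s - 2)*(s + 3) = 0. The curves meet at s = -3, 2, 5.
On [-3, 2], w = s^3 - 4*s^2 - 16*s + 30 is on top; that piece has area ∫[-3,2] (s^3 - 4*s^2 - 11*s + 30) ds = 1375/12.
On [2, 5], w = -5*s is on top; that piece has area ∫[2,5] (-(s^3 - 4*s^2 - 11*s + 30)) ds = 117/4.
Total enclosed area = 1375/12 + 117/4 = 863/6.

863/6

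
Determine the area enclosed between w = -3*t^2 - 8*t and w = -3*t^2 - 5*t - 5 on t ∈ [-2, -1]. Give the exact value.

On [-2, -1], (-3*t^2 - 8*t) - (-3*t^2 - 5*t - 5) = -3*t + 5 is ≥ 0 throughout, so the area is a single integral of |-3*t + 5|.
∫[-2,-1] (-3*t + 5) dt = 19/2.

19/2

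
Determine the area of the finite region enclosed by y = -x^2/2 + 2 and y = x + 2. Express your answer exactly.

Set the curves equal: -x^2/2 + 2 = x + 2, so -x^2/2 - x = 0, which factors as -x*(x + 2)/2 = 0. The curves meet at x = -2, 0.
On [-2, 0], y = -x^2/2 + 2 is on top; that piece has area ∫[-2,0] (-x^2/2 - x) dx = 2/3.

2/3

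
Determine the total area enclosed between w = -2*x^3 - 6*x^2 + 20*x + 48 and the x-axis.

The curve meets the x-axis where -2*x^3 - 6*x^2 + 20*x + 48 = 0, i.e. -2*(x - 3)*(x + 2)*(x + 4) = 0, at x = -4, -2, 3.
On [-4, -2] the curve lies below the axis; ∫[-4,-2] (-2*x^3 - 6*x^2 + 20*x + 48) dx = -16, giving area 16.
On [-2, 3] the curve lies above the axis; ∫[-2,3] (-2*x^3 - 6*x^2 + 20*x + 48) dx = 375/2, giving area 375/2.
Total area = 16 + 375/2 = 407/2.

407/2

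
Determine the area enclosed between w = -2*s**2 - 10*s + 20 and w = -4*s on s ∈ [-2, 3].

The difference (-2*s**2 - 10*s + 20) - (-4*s) = -2*s**2 - 6*s + 20 changes sign at s = 2 inside [-2, 3], so split the integral there.
∫[-2,2] (-2*s**2 - 6*s + 20) ds = 208/3.
∫[2,3] (-2*s**2 - 6*s + 20) ds = -23/3; the area of that piece is 23/3.
Total area = 208/3 + 23/3 = 77.

77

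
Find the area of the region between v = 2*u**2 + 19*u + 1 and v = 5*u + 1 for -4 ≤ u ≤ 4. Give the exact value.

The difference (2*u**2 + 19*u + 1) - (5*u + 1) = 2*u**2 + 14*u changes sign at u = 0 inside [-4, 4], so split the integral there.
∫[-4,0] (2*u**2 + 14*u) du = -208/3; the area of that piece is 208/3.
∫[0,4] (2*u**2 + 14*u) du = 464/3.
Total area = 208/3 + 464/3 = 224.

224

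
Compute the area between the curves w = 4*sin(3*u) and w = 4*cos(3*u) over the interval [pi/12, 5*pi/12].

8*sqrt(2)/3

On [pi/12, 5*pi/12], (4*sin(3*u)) - (4*cos(3*u)) = 4*sin(3*u) - 4*cos(3*u) is ≥ 0 throughout, so the area is a single integral of |4*sin(3*u) - 4*cos(3*u)|.
∫[pi/12,5*pi/12] (4*sin(3*u) - 4*cos(3*u)) du = 8*sqrt(2)/3.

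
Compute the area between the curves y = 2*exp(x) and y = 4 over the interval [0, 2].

The difference (2*exp(x)) - (4) = 2*exp(x) - 4 changes sign at x = log(2) inside [0, 2], so split the integral there.
∫[0,log(2)] (2*exp(x) - 4) dx = 2 - log(16); the area of that piece is -2 + log(16).
∫[log(2),2] (2*exp(x) - 4) dx = -12 + 4*log(2) + 2*exp(2).
Total area = (-2 + log(16)) + (-12 + 4*log(2) + 2*exp(2)) = -14 + 8*log(2) + 2*exp(2).

-14 + 8*log(2) + 2*exp(2)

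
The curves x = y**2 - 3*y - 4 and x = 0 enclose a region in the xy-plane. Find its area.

125/6

Both boundary curves give x as a function of y, so integrate with respect to y. Setting them equal: y**2 - 3*y - 4 = 0, i.e. (y - 4)*(y + 1) = 0, so they meet at y = -1, 4.
For y in [-1, 4], x = y**2 - 3*y - 4 is on the left; area = ∫[-1,4] (-(y**2 - 3*y - 4)) dy = 125/6.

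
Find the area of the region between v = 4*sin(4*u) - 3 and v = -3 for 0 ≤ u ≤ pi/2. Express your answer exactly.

The difference (4*sin(4*u) - 3) - (-3) = 4*sin(4*u) changes sign at u = pi/4 inside [0, pi/2], so split the integral there.
∫[0,pi/4] (4*sin(4*u)) du = 2.
∫[pi/4,pi/2] (4*sin(4*u)) du = -2; the area of that piece is 2.
Total area = 2 + 2 = 4.

4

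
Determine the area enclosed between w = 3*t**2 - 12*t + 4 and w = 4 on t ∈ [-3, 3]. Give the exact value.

108

The difference (3*t**2 - 12*t + 4) - (4) = 3*t**2 - 12*t changes sign at t = 0 inside [-3, 3], so split the integral there.
∫[-3,0] (3*t**2 - 12*t) dt = 81.
∫[0,3] (3*t**2 - 12*t) dt = -27; the area of that piece is 27.
Total area = 81 + 27 = 108.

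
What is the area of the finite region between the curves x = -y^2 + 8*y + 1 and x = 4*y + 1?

Both boundary curves give x as a function of y, so integrate with respect to y. Setting them equal: -y^2 + 4*y = 0, i.e. -y*(y - 4) = 0, so they meet at y = 0, 4.
For y in [0, 4], x = -y^2 + 8*y + 1 is on the right; area = ∫[0,4] (-y^2 + 4*y) dy = 32/3.

32/3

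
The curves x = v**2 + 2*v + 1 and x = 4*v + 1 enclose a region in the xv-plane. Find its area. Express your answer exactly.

4/3

Both boundary curves give x as a function of v, so integrate with respect to v. Setting them equal: v**2 - 2*v = 0, i.e. v*(v - 2) = 0, so they meet at v = 0, 2.
For v in [0, 2], x = v**2 + 2*v + 1 is on the left; area = ∫[0,2] (-(v**2 - 2*v)) dv = 4/3.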